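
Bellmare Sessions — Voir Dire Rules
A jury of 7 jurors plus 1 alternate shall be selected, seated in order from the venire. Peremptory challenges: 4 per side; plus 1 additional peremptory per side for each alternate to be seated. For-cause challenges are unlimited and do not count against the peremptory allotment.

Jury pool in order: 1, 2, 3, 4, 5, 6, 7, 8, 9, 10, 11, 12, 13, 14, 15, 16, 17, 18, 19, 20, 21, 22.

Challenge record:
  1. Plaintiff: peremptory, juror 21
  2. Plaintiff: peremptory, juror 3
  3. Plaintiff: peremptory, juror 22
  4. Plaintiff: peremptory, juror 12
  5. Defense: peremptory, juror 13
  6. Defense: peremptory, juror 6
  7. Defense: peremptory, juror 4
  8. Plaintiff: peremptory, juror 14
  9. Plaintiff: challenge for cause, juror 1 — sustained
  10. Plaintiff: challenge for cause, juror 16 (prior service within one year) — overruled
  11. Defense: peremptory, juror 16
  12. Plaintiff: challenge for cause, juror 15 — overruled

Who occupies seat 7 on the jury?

11

Removed: #1, #3, #4, #6, #12, #13, #14, #16, #21, #22. (#15 stays — for-cause denied.)
Seating in order: seats 1–7 → #2, #5, #7, #8, #9, #10, #11; alternates → #15.
So seat 7 is #11.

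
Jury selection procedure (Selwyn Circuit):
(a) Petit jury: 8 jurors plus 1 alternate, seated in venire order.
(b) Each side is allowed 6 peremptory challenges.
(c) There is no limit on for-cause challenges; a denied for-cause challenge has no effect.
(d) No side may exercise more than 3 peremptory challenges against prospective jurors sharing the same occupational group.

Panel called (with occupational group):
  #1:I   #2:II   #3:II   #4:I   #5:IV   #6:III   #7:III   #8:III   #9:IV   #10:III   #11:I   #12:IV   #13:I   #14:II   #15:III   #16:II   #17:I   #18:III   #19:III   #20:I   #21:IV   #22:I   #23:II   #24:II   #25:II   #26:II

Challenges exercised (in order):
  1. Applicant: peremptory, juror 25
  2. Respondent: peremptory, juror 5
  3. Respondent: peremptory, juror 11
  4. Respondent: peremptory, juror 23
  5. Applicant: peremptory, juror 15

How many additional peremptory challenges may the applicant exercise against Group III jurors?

Applicant peremptories so far: #25, #15 — 2 of 6 used, 4 left overall.
Against Group III: #15 — 1 used; per-group cap 3 leaves 2.
Binding limit: min(4, 2) = 2.

2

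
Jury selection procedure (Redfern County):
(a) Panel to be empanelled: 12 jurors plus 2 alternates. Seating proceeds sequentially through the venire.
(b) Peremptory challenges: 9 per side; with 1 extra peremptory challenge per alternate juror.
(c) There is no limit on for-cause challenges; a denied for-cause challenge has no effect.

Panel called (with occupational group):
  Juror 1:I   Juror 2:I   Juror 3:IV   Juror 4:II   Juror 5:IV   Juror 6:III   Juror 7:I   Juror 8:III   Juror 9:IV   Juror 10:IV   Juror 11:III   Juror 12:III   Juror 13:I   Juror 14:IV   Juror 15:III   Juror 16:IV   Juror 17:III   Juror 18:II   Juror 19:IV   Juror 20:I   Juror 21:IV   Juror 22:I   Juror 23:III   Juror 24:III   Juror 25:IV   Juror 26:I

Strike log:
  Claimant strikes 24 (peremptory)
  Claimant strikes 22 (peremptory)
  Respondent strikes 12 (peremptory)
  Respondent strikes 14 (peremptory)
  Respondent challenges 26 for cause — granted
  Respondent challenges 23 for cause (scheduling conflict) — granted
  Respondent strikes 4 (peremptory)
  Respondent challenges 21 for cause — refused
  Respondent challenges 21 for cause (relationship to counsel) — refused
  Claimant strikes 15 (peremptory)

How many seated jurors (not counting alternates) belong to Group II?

Removed: #4, #12, #14, #15, #22, #23, #24, #26.
Seated jurors 1–12: #1, #2, #3, #5, #6, #7, #8, #9, #10, #11, #13, #16 (alternates #17, #18 not counted).
None of those are in Group II → 0.

0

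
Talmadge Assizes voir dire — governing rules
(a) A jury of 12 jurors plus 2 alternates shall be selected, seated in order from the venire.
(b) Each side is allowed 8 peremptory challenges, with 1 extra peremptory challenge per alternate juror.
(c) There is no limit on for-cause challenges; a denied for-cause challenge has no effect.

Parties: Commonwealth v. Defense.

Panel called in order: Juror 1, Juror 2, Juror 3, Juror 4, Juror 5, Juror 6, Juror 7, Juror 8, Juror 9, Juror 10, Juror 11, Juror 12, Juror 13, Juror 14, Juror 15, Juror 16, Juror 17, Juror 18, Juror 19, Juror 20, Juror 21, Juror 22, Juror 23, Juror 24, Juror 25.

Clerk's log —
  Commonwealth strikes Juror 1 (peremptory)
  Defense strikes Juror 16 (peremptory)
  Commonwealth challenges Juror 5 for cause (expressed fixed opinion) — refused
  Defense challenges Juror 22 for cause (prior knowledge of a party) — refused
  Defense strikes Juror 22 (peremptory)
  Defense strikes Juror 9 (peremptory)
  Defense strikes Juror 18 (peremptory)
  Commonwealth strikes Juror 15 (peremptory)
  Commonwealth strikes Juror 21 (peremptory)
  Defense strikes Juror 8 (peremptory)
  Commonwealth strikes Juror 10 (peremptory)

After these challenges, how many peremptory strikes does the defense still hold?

5

Defense allotment: 8 base + 1 × 2 alternates = 10.
Defense peremptories used: #16, #22, #9, #18, #8 — 5 (the for-cause on #22 doesn't count).
Remaining: 10 − 5 = 5.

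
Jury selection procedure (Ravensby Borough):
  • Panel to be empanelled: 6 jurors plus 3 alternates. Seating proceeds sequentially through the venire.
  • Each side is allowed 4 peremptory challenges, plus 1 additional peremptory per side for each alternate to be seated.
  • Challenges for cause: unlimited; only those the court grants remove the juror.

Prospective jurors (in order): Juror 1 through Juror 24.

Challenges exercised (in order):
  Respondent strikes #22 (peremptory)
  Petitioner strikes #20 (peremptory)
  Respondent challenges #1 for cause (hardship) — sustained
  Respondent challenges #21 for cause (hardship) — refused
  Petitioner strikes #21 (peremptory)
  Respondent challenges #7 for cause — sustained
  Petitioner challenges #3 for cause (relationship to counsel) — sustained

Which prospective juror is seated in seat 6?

9

Removed: #1, #3, #7, #20, #21, #22.
Seating in order: seats 1–6 → #2, #4, #5, #6, #8, #9; alternates → #10, #11, #12.
So seat 6 is #9.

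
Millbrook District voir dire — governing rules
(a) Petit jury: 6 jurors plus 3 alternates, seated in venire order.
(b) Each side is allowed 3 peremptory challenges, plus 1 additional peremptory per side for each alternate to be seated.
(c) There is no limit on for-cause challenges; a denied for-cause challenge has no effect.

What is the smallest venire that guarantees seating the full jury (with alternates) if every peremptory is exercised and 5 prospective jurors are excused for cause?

26

Seats to fill: 6 + 3 alternates = 9.
Peremptories: 3 + 1×3 = 6 per side × 2 sides = 12.
For-cause removals: 5.
Minimum venire: 9 + 12 + 5 = 26.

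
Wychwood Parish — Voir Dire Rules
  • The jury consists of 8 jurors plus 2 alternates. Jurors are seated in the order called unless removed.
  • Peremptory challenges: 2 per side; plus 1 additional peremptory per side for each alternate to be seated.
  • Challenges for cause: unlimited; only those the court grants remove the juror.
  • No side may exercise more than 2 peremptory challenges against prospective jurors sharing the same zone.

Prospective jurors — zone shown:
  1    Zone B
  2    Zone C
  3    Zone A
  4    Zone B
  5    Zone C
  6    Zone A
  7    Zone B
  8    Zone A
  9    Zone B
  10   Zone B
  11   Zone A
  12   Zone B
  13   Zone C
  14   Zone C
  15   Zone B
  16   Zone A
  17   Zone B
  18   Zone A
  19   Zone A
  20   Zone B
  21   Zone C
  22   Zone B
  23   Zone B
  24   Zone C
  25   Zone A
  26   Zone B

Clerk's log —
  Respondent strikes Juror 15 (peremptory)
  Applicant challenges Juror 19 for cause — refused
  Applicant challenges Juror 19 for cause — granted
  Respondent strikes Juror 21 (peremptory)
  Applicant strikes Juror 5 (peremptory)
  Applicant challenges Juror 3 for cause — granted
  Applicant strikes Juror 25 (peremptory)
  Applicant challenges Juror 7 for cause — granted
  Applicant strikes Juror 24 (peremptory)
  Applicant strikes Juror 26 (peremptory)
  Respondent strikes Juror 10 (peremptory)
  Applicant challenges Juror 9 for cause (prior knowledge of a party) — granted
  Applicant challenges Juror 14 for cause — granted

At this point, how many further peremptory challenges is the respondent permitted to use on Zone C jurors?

Respondent peremptories so far: #15, #21, #10 — 3 of 4 used, 1 left overall.
Against Zone C: #21 — 1 used; per-zone cap 2 leaves 1.
Binding limit: min(1, 1) = 1.

1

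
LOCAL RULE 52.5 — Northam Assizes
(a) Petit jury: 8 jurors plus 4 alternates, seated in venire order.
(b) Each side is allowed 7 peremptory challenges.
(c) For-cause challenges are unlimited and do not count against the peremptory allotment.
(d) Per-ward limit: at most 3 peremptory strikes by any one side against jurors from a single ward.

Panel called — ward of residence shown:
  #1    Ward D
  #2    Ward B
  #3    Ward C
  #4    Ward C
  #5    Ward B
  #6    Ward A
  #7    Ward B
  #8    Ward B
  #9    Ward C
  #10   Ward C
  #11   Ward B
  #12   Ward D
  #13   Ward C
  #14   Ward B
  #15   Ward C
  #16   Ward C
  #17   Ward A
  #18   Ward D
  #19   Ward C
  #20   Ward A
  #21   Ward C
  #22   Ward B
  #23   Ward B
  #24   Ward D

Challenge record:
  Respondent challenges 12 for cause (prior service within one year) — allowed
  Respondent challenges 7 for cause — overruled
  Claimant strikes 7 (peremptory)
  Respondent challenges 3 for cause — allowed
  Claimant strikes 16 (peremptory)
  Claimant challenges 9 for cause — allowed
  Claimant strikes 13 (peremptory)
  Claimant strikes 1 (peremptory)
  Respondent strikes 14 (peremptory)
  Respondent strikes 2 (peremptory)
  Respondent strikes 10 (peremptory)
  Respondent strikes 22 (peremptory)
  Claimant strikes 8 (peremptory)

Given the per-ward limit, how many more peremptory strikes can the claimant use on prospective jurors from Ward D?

2

Claimant peremptories so far: #7, #16, #13, #1, #8 — 5 of 7 used, 2 left overall.
Against Ward D: #1 — 1 used; per-ward cap 3 leaves 2.
Binding limit: min(2, 2) = 2.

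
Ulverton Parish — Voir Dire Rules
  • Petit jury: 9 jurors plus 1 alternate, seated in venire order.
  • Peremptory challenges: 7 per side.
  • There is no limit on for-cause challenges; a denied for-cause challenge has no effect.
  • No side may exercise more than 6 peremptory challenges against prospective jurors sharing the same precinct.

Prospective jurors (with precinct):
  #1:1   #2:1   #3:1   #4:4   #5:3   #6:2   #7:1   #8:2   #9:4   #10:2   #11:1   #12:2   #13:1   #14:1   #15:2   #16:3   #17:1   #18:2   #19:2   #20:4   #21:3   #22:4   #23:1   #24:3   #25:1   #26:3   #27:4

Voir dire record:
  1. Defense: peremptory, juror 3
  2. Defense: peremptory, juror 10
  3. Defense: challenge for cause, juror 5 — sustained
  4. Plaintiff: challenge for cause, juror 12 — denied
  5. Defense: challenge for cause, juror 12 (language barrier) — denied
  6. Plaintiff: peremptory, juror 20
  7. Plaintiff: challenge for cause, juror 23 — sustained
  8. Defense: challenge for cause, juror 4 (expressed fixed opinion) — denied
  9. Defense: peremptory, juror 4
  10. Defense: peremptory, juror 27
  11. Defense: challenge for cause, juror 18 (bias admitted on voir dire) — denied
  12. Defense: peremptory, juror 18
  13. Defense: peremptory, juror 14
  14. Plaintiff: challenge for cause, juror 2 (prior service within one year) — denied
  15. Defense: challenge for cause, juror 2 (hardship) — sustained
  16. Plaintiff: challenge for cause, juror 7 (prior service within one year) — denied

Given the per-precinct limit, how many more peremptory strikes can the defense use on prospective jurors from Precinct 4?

1

Defense peremptories so far: #3, #10, #4, #27, #18, #14 — 6 of 7 used, 1 left overall.
Against Precinct 4: #4, #27 — 2 used; per-precinct cap 6 leaves 4.
Binding limit: min(1, 4) = 1.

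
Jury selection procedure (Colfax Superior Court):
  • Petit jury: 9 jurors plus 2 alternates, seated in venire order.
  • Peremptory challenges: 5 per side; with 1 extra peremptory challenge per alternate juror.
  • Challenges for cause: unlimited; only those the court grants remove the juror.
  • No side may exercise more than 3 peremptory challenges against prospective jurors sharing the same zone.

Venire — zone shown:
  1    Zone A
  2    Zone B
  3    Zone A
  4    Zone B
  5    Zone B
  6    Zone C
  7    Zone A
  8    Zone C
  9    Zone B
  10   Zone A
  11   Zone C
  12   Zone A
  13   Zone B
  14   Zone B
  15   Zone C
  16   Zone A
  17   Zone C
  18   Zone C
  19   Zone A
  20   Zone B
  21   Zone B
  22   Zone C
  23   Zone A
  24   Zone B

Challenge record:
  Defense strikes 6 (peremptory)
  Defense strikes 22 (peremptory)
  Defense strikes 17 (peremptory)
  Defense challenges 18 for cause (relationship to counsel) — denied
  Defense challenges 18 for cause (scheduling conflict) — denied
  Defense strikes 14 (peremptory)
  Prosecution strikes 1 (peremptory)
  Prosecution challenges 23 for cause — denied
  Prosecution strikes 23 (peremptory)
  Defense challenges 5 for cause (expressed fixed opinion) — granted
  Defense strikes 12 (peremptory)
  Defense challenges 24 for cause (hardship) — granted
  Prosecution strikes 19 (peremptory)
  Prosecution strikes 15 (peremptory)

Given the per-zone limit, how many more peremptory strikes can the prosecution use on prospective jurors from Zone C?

2

Prosecution peremptories so far: #1, #23, #19, #15 — 4 of 7 used, 3 left overall.
Against Zone C: #15 — 1 used; per-zone cap 3 leaves 2.
Binding limit: min(3, 2) = 2.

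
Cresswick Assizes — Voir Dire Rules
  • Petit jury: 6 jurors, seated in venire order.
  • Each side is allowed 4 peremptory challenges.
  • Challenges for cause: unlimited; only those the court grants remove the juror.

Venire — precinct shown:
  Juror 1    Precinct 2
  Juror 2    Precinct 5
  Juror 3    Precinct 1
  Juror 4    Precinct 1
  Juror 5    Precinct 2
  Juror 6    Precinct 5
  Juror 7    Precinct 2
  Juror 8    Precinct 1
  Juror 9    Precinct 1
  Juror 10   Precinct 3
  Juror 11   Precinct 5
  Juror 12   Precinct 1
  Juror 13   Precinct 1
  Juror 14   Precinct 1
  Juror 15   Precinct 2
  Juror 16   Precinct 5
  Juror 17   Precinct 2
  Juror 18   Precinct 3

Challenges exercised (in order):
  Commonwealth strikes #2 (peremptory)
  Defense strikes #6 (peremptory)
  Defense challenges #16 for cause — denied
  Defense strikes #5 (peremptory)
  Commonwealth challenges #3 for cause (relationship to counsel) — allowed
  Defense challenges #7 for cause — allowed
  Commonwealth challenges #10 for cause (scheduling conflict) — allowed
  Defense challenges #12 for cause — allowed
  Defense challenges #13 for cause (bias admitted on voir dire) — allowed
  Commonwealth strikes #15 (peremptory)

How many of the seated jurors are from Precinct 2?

1

Removed: #2, #3, #5, #6, #7, #10, #12, #13, #15.
Seated jurors 1–6: #1, #4, #8, #9, #11, #14.
Of those, in Precinct 2: #1 → 1.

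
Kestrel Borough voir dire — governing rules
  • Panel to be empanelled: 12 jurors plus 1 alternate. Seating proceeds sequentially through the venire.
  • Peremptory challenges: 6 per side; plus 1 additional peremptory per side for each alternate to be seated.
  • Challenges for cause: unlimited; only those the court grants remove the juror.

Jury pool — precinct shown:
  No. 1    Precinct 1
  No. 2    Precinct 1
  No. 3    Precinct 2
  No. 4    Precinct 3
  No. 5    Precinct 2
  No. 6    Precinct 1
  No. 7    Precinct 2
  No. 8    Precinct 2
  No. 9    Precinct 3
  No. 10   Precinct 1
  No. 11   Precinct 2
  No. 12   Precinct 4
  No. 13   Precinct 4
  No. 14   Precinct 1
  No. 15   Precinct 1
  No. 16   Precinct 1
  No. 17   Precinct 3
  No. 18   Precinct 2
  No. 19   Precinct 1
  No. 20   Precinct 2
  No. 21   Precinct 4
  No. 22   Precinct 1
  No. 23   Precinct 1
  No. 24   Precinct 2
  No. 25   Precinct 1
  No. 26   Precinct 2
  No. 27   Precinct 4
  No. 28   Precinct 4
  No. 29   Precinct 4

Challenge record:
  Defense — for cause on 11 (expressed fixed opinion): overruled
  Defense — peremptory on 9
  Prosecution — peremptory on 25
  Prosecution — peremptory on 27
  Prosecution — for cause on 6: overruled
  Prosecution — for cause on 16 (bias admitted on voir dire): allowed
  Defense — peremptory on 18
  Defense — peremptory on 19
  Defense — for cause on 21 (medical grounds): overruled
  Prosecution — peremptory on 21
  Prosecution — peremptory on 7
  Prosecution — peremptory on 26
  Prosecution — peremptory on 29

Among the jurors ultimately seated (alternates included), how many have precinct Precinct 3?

Removed: #7, #9, #16, #18, #19, #21, #25, #26, #27, #29.
Seated (13 incl. alternates): #1, #2, #3, #4, #5, #6, #8, #10, #11, #12, #13, #14, #15.
Of those, in Precinct 3: #4 → 1.

1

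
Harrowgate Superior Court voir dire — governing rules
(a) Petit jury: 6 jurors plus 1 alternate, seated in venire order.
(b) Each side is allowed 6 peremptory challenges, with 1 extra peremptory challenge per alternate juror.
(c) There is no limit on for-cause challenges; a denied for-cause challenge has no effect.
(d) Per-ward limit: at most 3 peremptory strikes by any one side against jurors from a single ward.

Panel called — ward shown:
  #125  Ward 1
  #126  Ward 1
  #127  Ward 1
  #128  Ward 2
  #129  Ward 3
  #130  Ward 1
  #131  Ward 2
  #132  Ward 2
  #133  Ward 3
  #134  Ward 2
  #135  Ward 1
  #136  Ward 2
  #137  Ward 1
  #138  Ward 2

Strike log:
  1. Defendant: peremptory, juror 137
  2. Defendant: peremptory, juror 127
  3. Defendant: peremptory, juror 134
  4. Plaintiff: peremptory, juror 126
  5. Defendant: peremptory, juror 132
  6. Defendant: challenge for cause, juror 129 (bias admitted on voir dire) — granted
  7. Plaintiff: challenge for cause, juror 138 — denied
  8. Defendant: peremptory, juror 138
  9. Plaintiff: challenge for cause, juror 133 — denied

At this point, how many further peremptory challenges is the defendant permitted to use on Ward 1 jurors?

Defendant peremptories so far: #137, #127, #134, #132, #138 — 5 of 7 used, 2 left overall.
Against Ward 1: #137, #127 — 2 used; per-ward cap 3 leaves 1.
Binding limit: min(2, 1) = 1.

1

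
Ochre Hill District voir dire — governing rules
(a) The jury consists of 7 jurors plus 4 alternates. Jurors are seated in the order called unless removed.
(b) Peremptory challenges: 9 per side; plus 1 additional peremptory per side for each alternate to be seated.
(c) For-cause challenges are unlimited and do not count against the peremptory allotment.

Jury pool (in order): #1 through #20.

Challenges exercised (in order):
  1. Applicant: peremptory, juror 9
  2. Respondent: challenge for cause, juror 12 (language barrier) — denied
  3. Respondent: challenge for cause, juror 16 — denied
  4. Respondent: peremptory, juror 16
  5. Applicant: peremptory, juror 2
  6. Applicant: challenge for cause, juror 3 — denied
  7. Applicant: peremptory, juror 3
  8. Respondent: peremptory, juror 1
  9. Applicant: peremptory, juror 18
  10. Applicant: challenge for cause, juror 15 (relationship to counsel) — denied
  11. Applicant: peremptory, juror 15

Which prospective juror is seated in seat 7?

11

Removed: #1, #2, #3, #9, #15, #16, #18. (#12 stays — for-cause denied.)
Seating in order: seats 1–7 → #4, #5, #6, #7, #8, #10, #11; alternates → #12, #13, #14, #17.
So seat 7 is #11.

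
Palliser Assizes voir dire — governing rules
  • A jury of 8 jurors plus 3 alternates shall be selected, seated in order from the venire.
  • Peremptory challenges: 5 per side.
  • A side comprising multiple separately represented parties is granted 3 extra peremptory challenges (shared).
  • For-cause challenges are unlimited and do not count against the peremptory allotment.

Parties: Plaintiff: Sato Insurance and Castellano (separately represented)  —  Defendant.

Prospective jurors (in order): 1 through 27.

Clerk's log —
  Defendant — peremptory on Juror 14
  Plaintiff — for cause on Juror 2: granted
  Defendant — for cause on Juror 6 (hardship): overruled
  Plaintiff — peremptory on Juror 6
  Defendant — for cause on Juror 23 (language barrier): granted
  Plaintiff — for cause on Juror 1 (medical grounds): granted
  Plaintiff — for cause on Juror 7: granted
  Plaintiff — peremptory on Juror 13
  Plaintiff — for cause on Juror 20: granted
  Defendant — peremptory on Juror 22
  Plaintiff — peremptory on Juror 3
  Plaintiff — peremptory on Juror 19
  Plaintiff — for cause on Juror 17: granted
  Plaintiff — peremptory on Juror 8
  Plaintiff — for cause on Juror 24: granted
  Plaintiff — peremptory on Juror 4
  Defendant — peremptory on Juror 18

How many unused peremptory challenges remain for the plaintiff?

2

Plaintiff allotment: 5 base + 3 multi-party = 8.
Plaintiff peremptories used: #6, #13, #3, #19, #8, #4 — 6 (for-cause on #2, #1, #7, #20, #17, #24 don't count).
Remaining: 8 − 6 = 2.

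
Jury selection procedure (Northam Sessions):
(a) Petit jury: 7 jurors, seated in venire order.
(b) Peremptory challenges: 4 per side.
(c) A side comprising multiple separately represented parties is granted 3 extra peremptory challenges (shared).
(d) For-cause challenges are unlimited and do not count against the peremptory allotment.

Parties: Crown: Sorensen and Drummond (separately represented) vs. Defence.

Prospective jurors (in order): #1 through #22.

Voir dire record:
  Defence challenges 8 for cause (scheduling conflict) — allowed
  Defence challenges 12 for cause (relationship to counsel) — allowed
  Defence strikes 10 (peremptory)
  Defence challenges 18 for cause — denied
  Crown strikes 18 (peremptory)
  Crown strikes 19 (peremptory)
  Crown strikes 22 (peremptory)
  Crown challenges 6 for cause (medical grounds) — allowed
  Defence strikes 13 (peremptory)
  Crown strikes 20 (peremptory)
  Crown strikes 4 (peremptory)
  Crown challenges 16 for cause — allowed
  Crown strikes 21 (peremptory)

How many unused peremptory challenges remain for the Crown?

Crown allotment: 4 base + 3 multi-party = 7.
Crown peremptories used: #18, #19, #22, #20, #4, #21 — 6 (for-cause on #6, #16 don't count).
Remaining: 7 − 6 = 1.

1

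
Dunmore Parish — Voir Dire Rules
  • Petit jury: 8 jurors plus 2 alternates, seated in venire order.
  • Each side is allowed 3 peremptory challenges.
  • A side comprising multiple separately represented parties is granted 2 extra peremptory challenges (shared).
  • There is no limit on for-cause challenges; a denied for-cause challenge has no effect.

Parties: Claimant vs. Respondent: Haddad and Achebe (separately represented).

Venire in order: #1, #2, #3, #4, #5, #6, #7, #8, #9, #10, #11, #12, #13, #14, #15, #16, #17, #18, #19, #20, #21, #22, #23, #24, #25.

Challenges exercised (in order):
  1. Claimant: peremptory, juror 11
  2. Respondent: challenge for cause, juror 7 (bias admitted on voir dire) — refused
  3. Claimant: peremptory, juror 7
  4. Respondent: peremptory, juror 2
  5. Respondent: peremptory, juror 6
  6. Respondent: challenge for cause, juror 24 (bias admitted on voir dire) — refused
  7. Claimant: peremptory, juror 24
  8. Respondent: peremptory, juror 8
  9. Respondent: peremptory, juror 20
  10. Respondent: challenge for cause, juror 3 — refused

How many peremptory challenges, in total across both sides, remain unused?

1

Claimant allotment: 3. Respondent allotment: 3 base + 2 multi-party = 5.
Claimant peremptories used: #11, #7, #24 — 3.
Respondent peremptories used: #2, #6, #8, #20 — 4 (for-cause on #7, #24, #3 don't count).
Remaining: (3 − 3) + (5 − 4) = 1.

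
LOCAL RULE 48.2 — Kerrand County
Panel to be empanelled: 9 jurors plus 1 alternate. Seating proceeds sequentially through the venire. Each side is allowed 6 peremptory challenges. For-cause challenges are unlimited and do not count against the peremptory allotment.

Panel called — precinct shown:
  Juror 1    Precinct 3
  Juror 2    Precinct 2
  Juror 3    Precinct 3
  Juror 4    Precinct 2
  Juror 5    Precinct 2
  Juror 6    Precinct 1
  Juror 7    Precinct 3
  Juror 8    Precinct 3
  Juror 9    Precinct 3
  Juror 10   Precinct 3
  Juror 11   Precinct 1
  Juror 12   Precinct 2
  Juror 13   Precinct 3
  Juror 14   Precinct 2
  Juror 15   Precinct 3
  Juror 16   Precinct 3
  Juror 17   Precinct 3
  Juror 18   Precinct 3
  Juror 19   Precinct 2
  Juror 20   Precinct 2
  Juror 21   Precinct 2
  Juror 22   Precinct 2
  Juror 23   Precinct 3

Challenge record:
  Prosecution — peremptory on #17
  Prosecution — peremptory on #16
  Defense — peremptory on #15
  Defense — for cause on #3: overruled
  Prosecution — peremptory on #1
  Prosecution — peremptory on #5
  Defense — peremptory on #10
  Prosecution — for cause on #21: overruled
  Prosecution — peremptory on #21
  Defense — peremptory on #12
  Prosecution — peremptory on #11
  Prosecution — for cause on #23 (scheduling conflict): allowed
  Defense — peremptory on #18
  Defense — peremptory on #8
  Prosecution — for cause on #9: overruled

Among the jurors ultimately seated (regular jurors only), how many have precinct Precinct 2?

4

Removed: #1, #5, #8, #10, #11, #12, #15, #16, #17, #18, #21, #23.
Seated jurors 1–9: #2, #3, #4, #6, #7, #9, #13, #14, #19 (alternates #20 not counted).
Of those, in Precinct 2: #2, #4, #14, #19 → 4.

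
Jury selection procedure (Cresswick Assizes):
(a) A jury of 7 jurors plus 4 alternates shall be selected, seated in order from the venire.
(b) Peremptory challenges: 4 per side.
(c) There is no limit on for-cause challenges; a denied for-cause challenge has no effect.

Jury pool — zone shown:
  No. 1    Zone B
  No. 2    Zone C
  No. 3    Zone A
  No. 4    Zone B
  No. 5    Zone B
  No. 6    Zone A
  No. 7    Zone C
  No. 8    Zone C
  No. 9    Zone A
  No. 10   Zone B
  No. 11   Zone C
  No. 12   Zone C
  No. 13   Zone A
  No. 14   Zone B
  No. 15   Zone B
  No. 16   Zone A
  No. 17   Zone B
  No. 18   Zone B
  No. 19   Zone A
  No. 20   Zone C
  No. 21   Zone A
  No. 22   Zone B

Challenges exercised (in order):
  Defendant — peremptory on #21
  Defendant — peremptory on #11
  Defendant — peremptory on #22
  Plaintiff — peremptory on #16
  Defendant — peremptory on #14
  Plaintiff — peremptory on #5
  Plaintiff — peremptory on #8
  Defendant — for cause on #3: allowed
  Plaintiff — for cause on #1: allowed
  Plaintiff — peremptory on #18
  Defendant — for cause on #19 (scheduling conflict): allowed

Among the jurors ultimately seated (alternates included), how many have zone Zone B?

4

Removed: #1, #3, #5, #8, #11, #14, #16, #18, #19, #21, #22.
Seated (11 incl. alternates): #2, #4, #6, #7, #9, #10, #12, #13, #15, #17, #20.
Of those, in Zone B: #4, #10, #15, #17 → 4.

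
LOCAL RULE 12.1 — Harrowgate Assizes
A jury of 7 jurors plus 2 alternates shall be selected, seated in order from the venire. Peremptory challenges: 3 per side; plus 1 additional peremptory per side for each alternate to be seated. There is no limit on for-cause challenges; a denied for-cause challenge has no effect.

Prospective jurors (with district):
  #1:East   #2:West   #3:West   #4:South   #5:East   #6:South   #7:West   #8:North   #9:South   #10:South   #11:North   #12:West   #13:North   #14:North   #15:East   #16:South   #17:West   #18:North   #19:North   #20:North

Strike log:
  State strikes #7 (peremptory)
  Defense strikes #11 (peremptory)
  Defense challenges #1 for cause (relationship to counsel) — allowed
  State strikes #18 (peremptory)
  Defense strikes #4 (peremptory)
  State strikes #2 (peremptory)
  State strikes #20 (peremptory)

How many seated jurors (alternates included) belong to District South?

3

Removed: #1, #2, #4, #7, #11, #18, #20.
Seated (9 incl. alternates): #3, #5, #6, #8, #9, #10, #12, #13, #14.
Of those, in District South: #6, #9, #10 → 3.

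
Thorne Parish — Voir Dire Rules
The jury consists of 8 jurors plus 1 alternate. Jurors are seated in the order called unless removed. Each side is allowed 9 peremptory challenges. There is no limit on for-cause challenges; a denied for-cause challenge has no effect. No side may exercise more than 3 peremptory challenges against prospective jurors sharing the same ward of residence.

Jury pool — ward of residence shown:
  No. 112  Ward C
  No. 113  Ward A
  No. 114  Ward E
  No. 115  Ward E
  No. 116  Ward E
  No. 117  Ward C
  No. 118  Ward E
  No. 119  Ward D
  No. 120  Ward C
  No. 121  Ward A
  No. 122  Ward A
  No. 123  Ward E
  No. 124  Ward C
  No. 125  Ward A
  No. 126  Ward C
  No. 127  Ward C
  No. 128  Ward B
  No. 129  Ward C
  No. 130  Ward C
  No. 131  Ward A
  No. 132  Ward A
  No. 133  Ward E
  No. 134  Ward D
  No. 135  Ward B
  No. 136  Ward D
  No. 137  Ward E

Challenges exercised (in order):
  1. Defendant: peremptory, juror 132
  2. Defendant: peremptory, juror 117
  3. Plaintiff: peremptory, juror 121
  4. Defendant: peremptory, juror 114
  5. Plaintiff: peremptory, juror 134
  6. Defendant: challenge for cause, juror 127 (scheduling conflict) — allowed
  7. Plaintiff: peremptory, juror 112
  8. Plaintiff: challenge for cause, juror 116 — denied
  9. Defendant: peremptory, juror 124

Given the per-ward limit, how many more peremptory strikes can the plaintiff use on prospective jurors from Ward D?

Plaintiff peremptories so far: #121, #134, #112 — 3 of 9 used, 6 left overall.
Against Ward D: #134 — 1 used; per-ward cap 3 leaves 2.
Binding limit: min(6, 2) = 2.

2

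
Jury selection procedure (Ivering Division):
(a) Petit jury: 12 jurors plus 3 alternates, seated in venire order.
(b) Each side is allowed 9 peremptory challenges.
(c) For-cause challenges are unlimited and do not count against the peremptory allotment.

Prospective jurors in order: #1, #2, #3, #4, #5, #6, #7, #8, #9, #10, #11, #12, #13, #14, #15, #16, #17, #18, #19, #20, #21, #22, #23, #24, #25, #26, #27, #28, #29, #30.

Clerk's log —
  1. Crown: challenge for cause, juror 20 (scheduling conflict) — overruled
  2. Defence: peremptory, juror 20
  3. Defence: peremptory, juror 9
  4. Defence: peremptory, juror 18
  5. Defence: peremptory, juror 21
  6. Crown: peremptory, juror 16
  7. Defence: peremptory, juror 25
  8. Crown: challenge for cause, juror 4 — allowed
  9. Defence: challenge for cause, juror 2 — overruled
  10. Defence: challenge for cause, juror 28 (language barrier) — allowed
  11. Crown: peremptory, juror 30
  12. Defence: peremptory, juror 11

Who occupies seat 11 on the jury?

14

Removed: #4, #9, #11, #16, #18, #20, #21, #25, #28, #30. (#2 stays — for-cause denied.)
Filling seats in venire order through position 11: #1, #2, #3, #5, #6, #7, #8, #10, #12, #13, #14.
So seat 11 is #14.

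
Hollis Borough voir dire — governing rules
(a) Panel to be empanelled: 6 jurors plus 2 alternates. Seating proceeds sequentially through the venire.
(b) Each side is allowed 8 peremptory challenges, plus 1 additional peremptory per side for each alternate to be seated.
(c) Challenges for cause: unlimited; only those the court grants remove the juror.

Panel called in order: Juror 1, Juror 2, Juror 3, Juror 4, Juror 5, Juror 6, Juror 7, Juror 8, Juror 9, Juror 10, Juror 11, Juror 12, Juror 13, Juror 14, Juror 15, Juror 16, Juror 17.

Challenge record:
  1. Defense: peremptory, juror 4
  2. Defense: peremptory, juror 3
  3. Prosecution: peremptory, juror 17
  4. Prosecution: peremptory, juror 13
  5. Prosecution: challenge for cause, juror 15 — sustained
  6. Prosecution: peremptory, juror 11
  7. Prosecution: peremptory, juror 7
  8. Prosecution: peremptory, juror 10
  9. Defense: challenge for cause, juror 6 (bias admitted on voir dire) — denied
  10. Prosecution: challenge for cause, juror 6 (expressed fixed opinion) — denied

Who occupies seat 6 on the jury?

Removed: #3, #4, #7, #10, #11, #13, #15, #17. (#6 stays — for-cause denied.)
Seating in order: seats 1–6 → #1, #2, #5, #6, #8, #9; alternates → #12, #14.
So seat 6 is #9.

9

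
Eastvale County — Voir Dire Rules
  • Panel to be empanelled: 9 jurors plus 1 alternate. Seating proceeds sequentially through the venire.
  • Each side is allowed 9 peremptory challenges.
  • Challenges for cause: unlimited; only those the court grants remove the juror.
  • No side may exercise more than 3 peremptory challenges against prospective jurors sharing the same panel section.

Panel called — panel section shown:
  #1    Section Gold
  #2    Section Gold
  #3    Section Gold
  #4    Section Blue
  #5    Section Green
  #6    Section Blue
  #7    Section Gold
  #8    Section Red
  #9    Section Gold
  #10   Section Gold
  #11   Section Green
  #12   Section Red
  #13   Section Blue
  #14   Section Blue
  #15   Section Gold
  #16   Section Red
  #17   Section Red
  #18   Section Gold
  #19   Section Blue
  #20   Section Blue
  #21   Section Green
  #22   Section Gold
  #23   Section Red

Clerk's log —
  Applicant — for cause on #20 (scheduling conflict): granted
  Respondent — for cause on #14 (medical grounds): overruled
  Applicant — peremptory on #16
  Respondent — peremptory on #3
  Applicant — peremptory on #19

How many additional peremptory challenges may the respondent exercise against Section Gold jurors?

2

Respondent peremptories so far: #3 — 1 of 9 used, 8 left overall.
Against Section Gold: #3 — 1 used; per-section cap 3 leaves 2.
Binding limit: min(8, 2) = 2.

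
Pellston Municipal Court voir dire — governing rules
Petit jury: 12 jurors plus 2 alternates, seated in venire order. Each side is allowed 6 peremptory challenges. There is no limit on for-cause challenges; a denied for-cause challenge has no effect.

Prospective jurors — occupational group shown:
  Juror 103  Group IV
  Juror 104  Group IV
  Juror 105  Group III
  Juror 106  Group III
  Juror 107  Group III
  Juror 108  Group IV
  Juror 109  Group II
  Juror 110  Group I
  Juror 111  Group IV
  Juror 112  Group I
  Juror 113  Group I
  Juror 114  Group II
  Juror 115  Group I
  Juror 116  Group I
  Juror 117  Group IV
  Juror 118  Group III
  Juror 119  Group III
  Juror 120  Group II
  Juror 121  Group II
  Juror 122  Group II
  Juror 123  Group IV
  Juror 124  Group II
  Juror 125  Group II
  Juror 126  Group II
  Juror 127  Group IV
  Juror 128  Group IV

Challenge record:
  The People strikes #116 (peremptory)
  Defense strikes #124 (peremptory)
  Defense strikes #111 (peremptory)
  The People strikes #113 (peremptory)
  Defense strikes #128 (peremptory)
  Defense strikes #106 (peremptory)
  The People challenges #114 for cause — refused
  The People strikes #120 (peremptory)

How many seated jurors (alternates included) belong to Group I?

Removed: #106, #111, #113, #116, #120, #124, #128.
Seated (14 incl. alternates): #103, #104, #105, #107, #108, #109, #110, #112, #114, #115, #117, #118, #119, #121.
Of those, in Group I: #110, #112, #115 → 3.

3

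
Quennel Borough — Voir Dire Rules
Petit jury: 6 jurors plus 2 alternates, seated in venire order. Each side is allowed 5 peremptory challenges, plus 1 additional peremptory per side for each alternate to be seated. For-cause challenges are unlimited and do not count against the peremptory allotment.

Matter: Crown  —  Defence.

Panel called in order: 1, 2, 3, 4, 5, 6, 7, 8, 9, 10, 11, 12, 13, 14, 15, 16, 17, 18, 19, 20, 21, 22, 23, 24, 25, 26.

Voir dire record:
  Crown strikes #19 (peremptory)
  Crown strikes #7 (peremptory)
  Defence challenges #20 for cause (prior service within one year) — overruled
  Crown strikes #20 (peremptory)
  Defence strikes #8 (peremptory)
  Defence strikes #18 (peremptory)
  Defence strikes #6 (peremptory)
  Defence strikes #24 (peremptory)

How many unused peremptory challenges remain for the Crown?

Crown allotment: 5 base + 1 × 2 alternates = 7.
Crown peremptories used: #19, #7, #20 — 3.
Remaining: 7 − 3 = 4.

4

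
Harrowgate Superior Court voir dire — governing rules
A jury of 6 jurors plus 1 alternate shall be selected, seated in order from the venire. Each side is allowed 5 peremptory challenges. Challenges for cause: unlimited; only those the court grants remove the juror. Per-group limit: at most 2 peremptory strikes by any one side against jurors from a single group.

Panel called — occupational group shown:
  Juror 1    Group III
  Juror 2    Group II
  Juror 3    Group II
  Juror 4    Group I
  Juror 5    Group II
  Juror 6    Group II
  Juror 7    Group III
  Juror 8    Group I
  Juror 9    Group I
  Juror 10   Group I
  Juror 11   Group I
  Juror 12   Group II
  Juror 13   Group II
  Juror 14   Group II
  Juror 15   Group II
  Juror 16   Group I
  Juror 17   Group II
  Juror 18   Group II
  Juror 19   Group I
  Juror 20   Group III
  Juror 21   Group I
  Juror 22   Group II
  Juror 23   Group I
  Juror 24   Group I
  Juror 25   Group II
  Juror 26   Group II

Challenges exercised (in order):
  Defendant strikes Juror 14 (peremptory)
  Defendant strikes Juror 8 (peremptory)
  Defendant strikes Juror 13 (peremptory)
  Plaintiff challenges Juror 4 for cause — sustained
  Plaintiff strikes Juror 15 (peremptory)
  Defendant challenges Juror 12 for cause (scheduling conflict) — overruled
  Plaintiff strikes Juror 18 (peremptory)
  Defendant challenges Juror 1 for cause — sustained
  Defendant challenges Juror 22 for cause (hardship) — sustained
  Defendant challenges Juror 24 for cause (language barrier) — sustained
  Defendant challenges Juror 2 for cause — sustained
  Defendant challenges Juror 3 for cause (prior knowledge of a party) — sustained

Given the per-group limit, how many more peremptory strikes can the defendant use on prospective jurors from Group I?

1

Defendant peremptories so far: #14, #8, #13 — 3 of 5 used, 2 left overall.
Against Group I: #8 — 1 used; per-group cap 2 leaves 1.
Binding limit: min(2, 1) = 1.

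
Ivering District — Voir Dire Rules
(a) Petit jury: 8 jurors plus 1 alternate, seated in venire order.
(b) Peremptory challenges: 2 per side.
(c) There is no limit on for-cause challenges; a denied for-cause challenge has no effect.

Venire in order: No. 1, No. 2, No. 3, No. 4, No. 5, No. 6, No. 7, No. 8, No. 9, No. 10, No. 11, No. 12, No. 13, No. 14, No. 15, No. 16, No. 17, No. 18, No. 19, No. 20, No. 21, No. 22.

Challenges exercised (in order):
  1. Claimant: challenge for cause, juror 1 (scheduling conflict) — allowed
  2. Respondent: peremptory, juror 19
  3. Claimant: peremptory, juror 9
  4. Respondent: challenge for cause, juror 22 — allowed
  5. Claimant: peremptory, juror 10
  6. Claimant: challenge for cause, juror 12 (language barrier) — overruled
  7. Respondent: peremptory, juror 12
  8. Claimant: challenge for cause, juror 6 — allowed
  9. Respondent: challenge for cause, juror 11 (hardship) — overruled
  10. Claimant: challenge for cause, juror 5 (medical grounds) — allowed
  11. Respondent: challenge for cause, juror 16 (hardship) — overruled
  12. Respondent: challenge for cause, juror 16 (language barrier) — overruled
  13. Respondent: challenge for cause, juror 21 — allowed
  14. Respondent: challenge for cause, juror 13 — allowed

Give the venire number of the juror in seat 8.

15

Removed: #1, #5, #6, #9, #10, #12, #13, #19, #21, #22. (#11, #16 stay — for-cause denied.)
Seating in order: seats 1–8 → #2, #3, #4, #7, #8, #11, #14, #15; alternates → #16.
So seat 8 is #15.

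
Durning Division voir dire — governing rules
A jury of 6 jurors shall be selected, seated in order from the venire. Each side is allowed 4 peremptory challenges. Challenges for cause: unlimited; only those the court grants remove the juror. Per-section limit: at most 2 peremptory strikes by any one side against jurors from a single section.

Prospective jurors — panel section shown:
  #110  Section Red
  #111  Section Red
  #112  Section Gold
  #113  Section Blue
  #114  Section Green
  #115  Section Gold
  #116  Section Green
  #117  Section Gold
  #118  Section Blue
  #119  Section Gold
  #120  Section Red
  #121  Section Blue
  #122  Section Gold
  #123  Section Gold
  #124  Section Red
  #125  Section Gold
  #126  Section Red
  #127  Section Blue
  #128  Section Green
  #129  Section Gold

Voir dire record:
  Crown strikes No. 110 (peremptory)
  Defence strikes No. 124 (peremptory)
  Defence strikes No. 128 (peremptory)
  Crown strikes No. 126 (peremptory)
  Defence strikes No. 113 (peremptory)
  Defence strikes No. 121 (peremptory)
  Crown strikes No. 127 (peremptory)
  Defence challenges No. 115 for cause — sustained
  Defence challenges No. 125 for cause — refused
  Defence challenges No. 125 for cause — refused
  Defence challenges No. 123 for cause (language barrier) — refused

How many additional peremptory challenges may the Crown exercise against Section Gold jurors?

Crown peremptories so far: #110, #126, #127 — 3 of 4 used, 1 left overall.
Against Section Gold: none yet — per-section cap 2 leaves 2.
Binding limit: min(1, 2) = 1.

1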